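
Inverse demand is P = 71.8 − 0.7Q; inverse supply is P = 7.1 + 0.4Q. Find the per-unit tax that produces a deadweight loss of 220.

22

Competitive equilibrium: 71.8 − 0.7Q = 7.1 + 0.4Q → Q* = 58.8182, P* = 30.6273.
A tax t gives ΔQ = t/1.1 and wedge t, so DWL = t²/2.2.
t²/2.2 = 220 → t² = 484 → t = 22.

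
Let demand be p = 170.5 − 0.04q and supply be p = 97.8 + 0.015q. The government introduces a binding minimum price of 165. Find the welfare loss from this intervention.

38571.76

Competitive equilibrium: 170.5 − 0.04q = 97.8 + 0.015q → q* = 1321.8182, p* = 117.6273.
At the floor p = 165, quantity demanded = (170.5 − 165)/0.04 = 137.5.
Sellers' marginal cost at q' = 137.5: 97.8 + 0.015·137.5 = 99.8625.
Δq = 1321.8182 − 137.5 = 1184.3182; wedge = 165 − 99.8625 = 65.1375.
Deadweight loss = ½ × 1184.3182 × 65.1375 = 38571.76.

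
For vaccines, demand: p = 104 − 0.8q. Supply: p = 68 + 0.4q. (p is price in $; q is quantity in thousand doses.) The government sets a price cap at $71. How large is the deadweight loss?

$303.75 thousand

Competitive equilibrium: 104 − 0.8q = 68 + 0.4q → q* = 30, p* = 80.
At the ceiling p = 71, quantity supplied = (71 − 68)/0.4 = 7.5.
Willingness to pay at q' = 7.5: 104 − 0.8·7.5 = 98.
Δq = 30 − 7.5 = 22.5; wedge = 98 − 71 = 27.
The triangle = ½ × 22.5 × 27 = $303.75 thousand.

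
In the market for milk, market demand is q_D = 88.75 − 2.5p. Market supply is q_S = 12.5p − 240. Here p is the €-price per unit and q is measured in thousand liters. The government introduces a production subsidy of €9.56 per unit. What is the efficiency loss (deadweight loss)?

In inverse form: demand p = 35.5 − 0.4q, supply p = 19.2 + 0.08q.
Competitive equilibrium: 35.5 − 0.4q = 19.2 + 0.08q → q* = 33.9583, p* = 21.9167.
The subsidy lowers effective supply by 9.56: p = 9.64 + 0.08q.
New quantity: 35.5 − 0.4q = 9.64 + 0.08q → q' = 53.875.
Overproduction Δq = 53.875 − 33.9583 = 19.9167; wedge = subsidy = 9.56.
Welfare loss = ½ × 19.9167 × 9.56 = €95.20 thousand.

€95.20 thousand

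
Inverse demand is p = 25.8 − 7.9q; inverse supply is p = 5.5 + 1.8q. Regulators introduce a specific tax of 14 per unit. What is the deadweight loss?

Competitive equilibrium: 25.8 − 7.9q = 5.5 + 1.8q → q* = 2.0928, p* = 9.267.
With the tax, the buyer price exceeds the seller price by 14: (25.8 − 7.9q) − (5.5 + 1.8q) = 14 → q' = 0.6495.
Δq = 2.0928 − 0.6495 = 1.4433; the wedge equals the tax, 14.
Welfare loss = ½ × 1.4433 × 14 = 10.10.

10.10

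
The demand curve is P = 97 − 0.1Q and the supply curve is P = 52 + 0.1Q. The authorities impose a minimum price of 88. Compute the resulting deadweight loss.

Competitive equilibrium: 97 − 0.1Q = 52 + 0.1Q → Q* = 225, P* = 74.5.
At the floor P = 88, quantity demanded = (97 − 88)/0.1 = 90.
Sellers' marginal cost at Q' = 90: 52 + 0.1·90 = 61.
ΔQ = 225 − 90 = 135; wedge = 88 − 61 = 27.
The triangle = ½ × 135 × 27 = 1822.50.

1822.50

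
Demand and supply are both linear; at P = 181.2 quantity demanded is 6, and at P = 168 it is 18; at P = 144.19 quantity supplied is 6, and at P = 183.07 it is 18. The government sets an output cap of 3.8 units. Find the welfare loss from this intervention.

Demand slope = (168 − 181.2)/(18 − 6) = −1.1, so P = 187.8 − 1.1Q.
Supply slope = (183.07 − 144.19)/(18 − 6) = 3.24, so P = 124.75 + 3.24Q.
Competitive equilibrium: 187.8 − 1.1Q = 124.75 + 3.24Q → Q* = 14.5276, P* = 171.8196.
At Q = 3.8: demand price = 187.8 − 1.1·3.8 = 183.62; supply price = 124.75 + 3.24·3.8 = 137.062.
ΔQ = 14.5276 − 3.8 = 10.7276; wedge = 183.62 − 137.062 = 46.558.
The triangle = ½ × 10.7276 × 46.558 = 249.73.

249.73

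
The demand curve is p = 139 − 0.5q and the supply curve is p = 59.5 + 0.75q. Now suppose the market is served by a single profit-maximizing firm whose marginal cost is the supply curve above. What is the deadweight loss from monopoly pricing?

Competitive equilibrium: 139 − 0.5q = 59.5 + 0.75q → q* = 63.6, p* = 107.2.
Marginal revenue: MR = 139 − q. Set MR = MC: 139 − q = 59.5 + 0.75q → q_m = 45.42857.
Price p_m = 139 − 0.5·45.42857 = 116.28572; MC(q_m) = 59.5 + 0.75·45.42857 = 93.57143.
Competitive q* = 63.6, so Δq = 18.17143; wedge = 116.28572 − 93.57143 = 22.71429.
The triangle = ½ × 18.17143 × 22.71429 = 206.38.

206.38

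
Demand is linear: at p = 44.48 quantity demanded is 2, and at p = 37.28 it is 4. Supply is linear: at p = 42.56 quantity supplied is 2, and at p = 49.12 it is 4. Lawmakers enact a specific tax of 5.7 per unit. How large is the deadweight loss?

Demand slope = (37.28 − 44.48)/(4 − 2) = −3.6, so p = 51.68 − 3.6q.
Supply slope = (49.12 − 42.56)/(4 − 2) = 3.28, so p = 36 + 3.28q.
Competitive equilibrium: 51.68 − 3.6q = 36 + 3.28q → q* = 2.2791, p* = 43.4753.
With the tax, the buyer price exceeds the seller price by 5.7: (51.68 − 3.6q) − (36 + 3.28q) = 5.7 → q' = 1.4506.
Δq = 2.2791 − 1.4506 = 0.8285; the wedge equals the tax, 5.7.
The triangle = ½ × 0.8285 × 5.7 = 2.36.

2.36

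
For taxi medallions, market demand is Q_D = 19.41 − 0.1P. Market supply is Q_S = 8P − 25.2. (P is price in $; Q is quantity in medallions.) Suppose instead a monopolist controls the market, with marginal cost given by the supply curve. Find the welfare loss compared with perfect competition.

In inverse form: demand P = 194.1 − 10Q, supply P = 3.15 + 0.125Q.
Competitive equilibrium: 194.1 − 10Q = 3.15 + 0.125Q → Q* = 18.8593, P* = 5.5074.
Marginal revenue: MR = 194.1 − 20Q. Set MR = MC: 194.1 − 20Q = 3.15 + 0.125Q → Q_m = 9.4882.
Price P_m = 194.1 − 10·9.4882 = 99.218; MC(Q_m) = 3.15 + 0.125·9.4882 = 4.336.
Competitive Q* = 18.8593, so ΔQ = 9.3711; wedge = 99.218 − 4.336 = 94.882.
DWL = ½ × 9.3711 × 94.882 = $444.57.

$444.57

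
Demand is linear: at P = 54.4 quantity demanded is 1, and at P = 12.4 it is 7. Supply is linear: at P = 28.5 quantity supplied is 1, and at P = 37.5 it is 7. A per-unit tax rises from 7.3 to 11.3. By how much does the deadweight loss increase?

4.38

Demand slope = (12.4 − 54.4)/(7 − 1) = −7, so P = 61.4 − 7Q.
Supply slope = (37.5 − 28.5)/(7 − 1) = 1.5, so P = 27 + 1.5Q.
Competitive equilibrium: 61.4 − 7Q = 27 + 1.5Q → Q* = 4.0471, P* = 33.0706.
For a per-unit tax t: ΔQ = t/8.5, so DWL = ½·t·(t/8.5) = t²/17.
At t = 7.3: DWL = 3.135. At t = 11.3: DWL = 7.511.
Increase = 7.511 − 3.135 = 4.38.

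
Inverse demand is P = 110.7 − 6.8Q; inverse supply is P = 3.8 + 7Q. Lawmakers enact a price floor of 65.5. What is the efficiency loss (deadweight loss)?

Competitive equilibrium: 110.7 − 6.8Q = 3.8 + 7Q → Q* = 7.7464, P* = 58.0246.
At the floor P = 65.5, quantity demanded = (110.7 − 65.5)/6.8 = 6.6471.
Sellers' marginal cost at Q' = 6.6471: 3.8 + 7·6.6471 = 50.3297.
ΔQ = 7.7464 − 6.6471 = 1.0993; wedge = 65.5 − 50.3297 = 15.1703.
DWL = ½ × 1.0993 × 15.1703 = 8.34.

8.34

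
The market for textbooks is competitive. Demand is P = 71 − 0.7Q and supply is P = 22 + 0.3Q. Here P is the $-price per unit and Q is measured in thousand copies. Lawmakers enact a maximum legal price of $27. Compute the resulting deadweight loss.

Competitive equilibrium: 71 − 0.7Q = 22 + 0.3Q → Q* = 49, P* = 36.7.
At the ceiling P = 27, quantity supplied = (27 − 22)/0.3 = 16.6667.
Willingness to pay at Q' = 16.6667: 71 − 0.7·16.6667 = 59.3333.
ΔQ = 49 − 16.6667 = 32.3333; wedge = 59.3333 − 27 = 32.3333.
DWL = ½ × 32.3333 × 32.3333 = $522.72 thousand.

$522.72 thousand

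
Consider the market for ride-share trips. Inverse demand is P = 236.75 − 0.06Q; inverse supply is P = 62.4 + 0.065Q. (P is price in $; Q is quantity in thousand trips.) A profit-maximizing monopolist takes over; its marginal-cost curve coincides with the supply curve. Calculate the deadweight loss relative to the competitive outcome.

$12789.78 thousand

Competitive equilibrium: 236.75 − 0.06Q = 62.4 + 0.065Q → Q* = 1394.8, P* = 153.062.
Marginal revenue: MR = 236.75 − 0.12Q. Set MR = MC: 236.75 − 0.12Q = 62.4 + 0.065Q → Q_m = 942.432432.
Price P_m = 236.75 − 0.06·942.432432 = 180.204054; MC(Q_m) = 62.4 + 0.065·942.432432 = 123.658108.
Competitive Q* = 1394.8, so ΔQ = 452.367568; wedge = 180.204054 − 123.658108 = 56.545946.
The triangle = ½ × 452.367568 × 56.545946 = $12789.78 thousand.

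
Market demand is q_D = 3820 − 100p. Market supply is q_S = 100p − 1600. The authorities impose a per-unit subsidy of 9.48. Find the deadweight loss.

In inverse form: demand p = 38.2 − 0.01q, supply p = 16 + 0.01q.
Competitive equilibrium: 38.2 − 0.01q = 16 + 0.01q → q* = 1110, p* = 27.1.
The subsidy lowers effective supply by 9.48: p = 6.52 + 0.01q.
New quantity: 38.2 − 0.01q = 6.52 + 0.01q → q' = 1584.
Overproduction Δq = 1584 − 1110 = 474; wedge = subsidy = 9.48.
DWL = ½ × 474 × 9.48 = 2246.76.

2246.76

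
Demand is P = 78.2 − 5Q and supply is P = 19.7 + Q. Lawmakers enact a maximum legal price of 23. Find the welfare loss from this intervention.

124.81

Competitive equilibrium: 78.2 − 5Q = 19.7 + Q → Q* = 9.75, P* = 29.45.
At the ceiling P = 23, quantity supplied = (23 − 19.7)/1 = 3.3.
Willingness to pay at Q' = 3.3: 78.2 − 5·3.3 = 61.7.
ΔQ = 9.75 − 3.3 = 6.45; wedge = 61.7 − 23 = 38.7.
DWL = ½ × 6.45 × 38.7 = 124.81.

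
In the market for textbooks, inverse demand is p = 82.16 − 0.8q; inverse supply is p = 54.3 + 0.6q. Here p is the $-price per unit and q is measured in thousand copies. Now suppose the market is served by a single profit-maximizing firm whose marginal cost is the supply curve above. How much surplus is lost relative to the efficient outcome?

Competitive equilibrium: 82.16 − 0.8q = 54.3 + 0.6q → q* = 19.9, p* = 66.24.
Marginal revenue: MR = 82.16 − 1.6q. Set MR = MC: 82.16 − 1.6q = 54.3 + 0.6q → q_m = 12.6636.
Price p_m = 82.16 − 0.8·12.6636 = 72.0291; MC(q_m) = 54.3 + 0.6·12.6636 = 61.8982.
Competitive q* = 19.9, so Δq = 7.2364; wedge = 72.0291 − 61.8982 = 10.1309.
Deadweight loss = ½ × 7.2364 × 10.1309 = $36.66 thousand.

$36.66 thousand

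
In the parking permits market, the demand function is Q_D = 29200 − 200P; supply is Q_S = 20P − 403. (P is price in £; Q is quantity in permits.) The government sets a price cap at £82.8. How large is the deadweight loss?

In inverse form: demand P = 146 − 0.005Q, supply P = 20.15 + 0.05Q.
Competitive equilibrium: 146 − 0.005Q = 20.15 + 0.05Q → Q* = 2288.1818, P* = 134.5591.
At the ceiling P = 82.8, quantity supplied = (82.8 − 20.15)/0.05 = 1253.
Willingness to pay at Q' = 1253: 146 − 0.005·1253 = 139.735.
ΔQ = 2288.1818 − 1253 = 1035.1818; wedge = 139.735 − 82.8 = 56.935.
Welfare loss = ½ × 1035.1818 × 56.935 = £29469.04.

£29469.04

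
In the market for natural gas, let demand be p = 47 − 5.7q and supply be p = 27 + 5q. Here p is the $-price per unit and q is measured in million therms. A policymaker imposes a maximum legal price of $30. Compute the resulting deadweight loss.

$8.62 million

Competitive equilibrium: 47 − 5.7q = 27 + 5q → q* = 1.8692, p* = 36.3458.
At the ceiling p = 30, quantity supplied = (30 − 27)/5 = 0.6.
Willingness to pay at q' = 0.6: 47 − 5.7·0.6 = 43.58.
Δq = 1.8692 − 0.6 = 1.2692; wedge = 43.58 − 30 = 13.58.
The triangle = ½ × 1.2692 × 13.58 = $8.62 million.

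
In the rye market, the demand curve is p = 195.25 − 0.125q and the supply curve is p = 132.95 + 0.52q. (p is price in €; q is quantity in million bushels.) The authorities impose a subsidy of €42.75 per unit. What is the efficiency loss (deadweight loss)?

€1416.72 million

Competitive equilibrium: 195.25 − 0.125q = 132.95 + 0.52q → q* = 96.5891, p* = 183.1764.
The subsidy lowers effective supply by 42.75: p = 90.2 + 0.52q.
New quantity: 195.25 − 0.125q = 90.2 + 0.52q → q' = 162.8682.
Overproduction Δq = 162.8682 − 96.5891 = 66.2791; wedge = subsidy = 42.75.
Deadweight loss = ½ × 66.2791 × 42.75 = €1416.72 million.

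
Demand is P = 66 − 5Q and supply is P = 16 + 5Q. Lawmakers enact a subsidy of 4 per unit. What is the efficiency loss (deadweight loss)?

0.80

Competitive equilibrium: 66 − 5Q = 16 + 5Q → Q* = 5, P* = 41.
The subsidy lowers effective supply by 4: P = 12 + 5Q.
New quantity: 66 − 5Q = 12 + 5Q → Q' = 5.4.
Overproduction ΔQ = 5.4 − 5 = 0.4; wedge = subsidy = 4.
Deadweight loss = ½ × 0.4 × 4 = 0.80.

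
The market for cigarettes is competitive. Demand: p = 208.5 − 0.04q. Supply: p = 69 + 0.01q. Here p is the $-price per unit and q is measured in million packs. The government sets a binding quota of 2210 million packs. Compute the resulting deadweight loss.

$8410 million

Competitive equilibrium: 208.5 − 0.04q = 69 + 0.01q → q* = 2790, p* = 96.9.
At q = 2210: demand price = 208.5 − 0.04·2210 = 120.1; supply price = 69 + 0.01·2210 = 91.1.
Δq = 2790 − 2210 = 580; wedge = 120.1 − 91.1 = 29.
Deadweight loss = ½ × 580 × 29 = $8410 million.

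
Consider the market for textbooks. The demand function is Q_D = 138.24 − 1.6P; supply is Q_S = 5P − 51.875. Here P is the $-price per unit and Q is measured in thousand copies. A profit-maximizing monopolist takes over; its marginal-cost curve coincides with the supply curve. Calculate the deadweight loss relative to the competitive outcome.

In inverse form: demand P = 86.4 − 0.625Q, supply P = 10.375 + 0.2Q.
Competitive equilibrium: 86.4 − 0.625Q = 10.375 + 0.2Q → Q* = 92.1515, P* = 28.8053.
Marginal revenue: MR = 86.4 − 1.25Q. Set MR = MC: 86.4 − 1.25Q = 10.375 + 0.2Q → Q_m = 52.431.
Price P_m = 86.4 − 0.625·52.431 = 53.6306; MC(Q_m) = 10.375 + 0.2·52.431 = 20.8612.
Competitive Q* = 92.1515, so ΔQ = 39.7205; wedge = 53.6306 − 20.8612 = 32.7694.
Welfare loss = ½ × 39.7205 × 32.7694 = $650.81 thousand.

$650.81 thousand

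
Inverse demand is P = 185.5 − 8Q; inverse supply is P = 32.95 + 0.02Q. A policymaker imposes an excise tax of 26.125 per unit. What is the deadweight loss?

42.55

Competitive equilibrium: 185.5 − 8Q = 32.95 + 0.02Q → Q* = 19.0212, P* = 33.3304.
With the tax, the buyer price exceeds the seller price by 26.125: (185.5 − 8Q) − (32.95 + 0.02Q) = 26.125 → Q' = 15.7637.
ΔQ = 19.0212 − 15.7637 = 3.2575; the wedge equals the tax, 26.125.
DWL = ½ × 3.2575 × 26.125 = 42.55.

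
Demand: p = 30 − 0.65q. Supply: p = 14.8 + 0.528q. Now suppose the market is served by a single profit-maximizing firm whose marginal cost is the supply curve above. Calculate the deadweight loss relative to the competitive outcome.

12.40

Competitive equilibrium: 30 − 0.65q = 14.8 + 0.528q → q* = 12.9032, p* = 21.6129.
Marginal revenue: MR = 30 − 1.3q. Set MR = MC: 30 − 1.3q = 14.8 + 0.528q → q_m = 8.3151.
Price p_m = 30 − 0.65·8.3151 = 24.5952; MC(q_m) = 14.8 + 0.528·8.3151 = 19.1904.
Competitive q* = 12.9032, so Δq = 4.5881; wedge = 24.5952 − 19.1904 = 5.4048.
Deadweight loss = ½ × 4.5881 × 5.4048 = 12.40.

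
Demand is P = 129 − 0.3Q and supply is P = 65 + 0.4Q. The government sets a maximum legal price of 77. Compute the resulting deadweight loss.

1320.71

Competitive equilibrium: 129 − 0.3Q = 65 + 0.4Q → Q* = 91.4286, P* = 101.5714.
At the ceiling P = 77, quantity supplied = (77 − 65)/0.4 = 30.
Willingness to pay at Q' = 30: 129 − 0.3·30 = 120.
ΔQ = 91.4286 − 30 = 61.4286; wedge = 120 − 77 = 43.
Deadweight loss = ½ × 61.4286 × 43 = 1320.71.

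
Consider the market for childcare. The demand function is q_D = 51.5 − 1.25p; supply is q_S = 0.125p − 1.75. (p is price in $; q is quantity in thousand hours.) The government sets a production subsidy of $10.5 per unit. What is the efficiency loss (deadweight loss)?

In inverse form: demand p = 41.2 − 0.8q, supply p = 14 + 8q.
Competitive equilibrium: 41.2 − 0.8q = 14 + 8q → q* = 3.0909, p* = 38.7273.
The subsidy lowers effective supply by 10.5: p = 3.5 + 8q.
New quantity: 41.2 − 0.8q = 3.5 + 8q → q' = 4.2841.
Overproduction Δq = 4.2841 − 3.0909 = 1.1932; wedge = subsidy = 10.5.
Welfare loss = ½ × 1.1932 × 10.5 = $6.26 thousand.

$6.26 thousand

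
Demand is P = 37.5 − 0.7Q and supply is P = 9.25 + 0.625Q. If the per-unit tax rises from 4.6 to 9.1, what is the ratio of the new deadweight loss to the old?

3.914

Competitive equilibrium: 37.5 − 0.7Q = 9.25 + 0.625Q → Q* = 21.3208, P* = 22.5755.
For a per-unit tax t: ΔQ = t/1.325, so DWL = ½·t·(t/1.325) = t²/2.65.
At t = 4.6: DWL = 7.985. At t = 9.1: DWL = 31.249.
Ratio = (9.1/4.6)² = 3.914.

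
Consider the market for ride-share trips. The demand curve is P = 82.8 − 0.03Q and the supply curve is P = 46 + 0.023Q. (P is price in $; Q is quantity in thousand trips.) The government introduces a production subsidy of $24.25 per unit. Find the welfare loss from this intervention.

$5547.76 thousand

Competitive equilibrium: 82.8 − 0.03Q = 46 + 0.023Q → Q* = 694.3396, P* = 61.9698.
The subsidy lowers effective supply by 24.25: P = 21.75 + 0.023Q.
New quantity: 82.8 − 0.03Q = 21.75 + 0.023Q → Q' = 1151.8868.
Overproduction ΔQ = 1151.8868 − 694.3396 = 457.5472; wedge = subsidy = 24.25.
Deadweight loss = ½ × 457.5472 × 24.25 = $5547.76 thousand.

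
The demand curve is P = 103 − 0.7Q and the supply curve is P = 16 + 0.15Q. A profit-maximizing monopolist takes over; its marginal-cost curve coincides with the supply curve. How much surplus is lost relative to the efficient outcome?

908.08

Competitive equilibrium: 103 − 0.7Q = 16 + 0.15Q → Q* = 102.3529, P* = 31.3529.
Marginal revenue: MR = 103 − 1.4Q. Set MR = MC: 103 − 1.4Q = 16 + 0.15Q → Q_m = 56.129.
Price P_m = 103 − 0.7·56.129 = 63.7097; MC(Q_m) = 16 + 0.15·56.129 = 24.4194.
Competitive Q* = 102.3529, so ΔQ = 46.2239; wedge = 63.7097 − 24.4194 = 39.2903.
Welfare loss = ½ × 46.2239 × 39.2903 = 908.08.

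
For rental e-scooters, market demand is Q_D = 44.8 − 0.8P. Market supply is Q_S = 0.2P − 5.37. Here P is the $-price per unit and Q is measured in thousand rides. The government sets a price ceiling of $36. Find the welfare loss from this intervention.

In inverse form: demand P = 56 − 1.25Q, supply P = 26.85 + 5Q.
Competitive equilibrium: 56 − 1.25Q = 26.85 + 5Q → Q* = 4.664, P* = 50.17.
At the ceiling P = 36, quantity supplied = (36 − 26.85)/5 = 1.83.
Willingness to pay at Q' = 1.83: 56 − 1.25·1.83 = 53.7125.
ΔQ = 4.664 − 1.83 = 2.834; wedge = 53.7125 − 36 = 17.7125.
DWL = ½ × 2.834 × 17.7125 = $25.10 thousand.

$25.10 thousand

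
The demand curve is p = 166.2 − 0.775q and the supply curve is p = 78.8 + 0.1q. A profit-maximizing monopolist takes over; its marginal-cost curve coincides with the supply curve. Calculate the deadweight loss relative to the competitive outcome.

962.99

Competitive equilibrium: 166.2 − 0.775q = 78.8 + 0.1q → q* = 99.8857, p* = 88.7886.
Marginal revenue: MR = 166.2 − 1.55q. Set MR = MC: 166.2 − 1.55q = 78.8 + 0.1q → q_m = 52.9697.
Price p_m = 166.2 − 0.775·52.9697 = 125.1485; MC(q_m) = 78.8 + 0.1·52.9697 = 84.097.
Competitive q* = 99.8857, so Δq = 46.916; wedge = 125.1485 − 84.097 = 41.0515.
Welfare loss = ½ × 46.916 × 41.0515 = 962.99.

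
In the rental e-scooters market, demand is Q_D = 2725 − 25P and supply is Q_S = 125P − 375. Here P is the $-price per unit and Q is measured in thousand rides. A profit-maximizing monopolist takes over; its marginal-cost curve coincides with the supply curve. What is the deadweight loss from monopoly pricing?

$24182.16 thousand

In inverse form: demand P = 109 − 0.04Q, supply P = 3 + 0.008Q.
Competitive equilibrium: 109 − 0.04Q = 3 + 0.008Q → Q* = 2208.33333, P* = 20.66667.
Marginal revenue: MR = 109 − 0.08Q. Set MR = MC: 109 − 0.08Q = 3 + 0.008Q → Q_m = 1204.54545.
Price P_m = 109 − 0.04·1204.54545 = 60.81818; MC(Q_m) = 3 + 0.008·1204.54545 = 12.63636.
Competitive Q* = 2208.33333, so ΔQ = 1003.78788; wedge = 60.81818 − 12.63636 = 48.18182.
DWL = ½ × 1003.78788 × 48.18182 = $24182.16 thousand.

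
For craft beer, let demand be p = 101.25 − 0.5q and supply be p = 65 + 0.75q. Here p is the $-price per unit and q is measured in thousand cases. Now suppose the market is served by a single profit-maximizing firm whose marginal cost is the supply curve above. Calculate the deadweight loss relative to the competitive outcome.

$42.91 thousand

Competitive equilibrium: 101.25 − 0.5q = 65 + 0.75q → q* = 29, p* = 86.75.
Marginal revenue: MR = 101.25 − q. Set MR = MC: 101.25 − q = 65 + 0.75q → q_m = 20.7143.
Price p_m = 101.25 − 0.5·20.7143 = 90.8929; MC(q_m) = 65 + 0.75·20.7143 = 80.5357.
Competitive q* = 29, so Δq = 8.2857; wedge = 90.8929 − 80.5357 = 10.3572.
DWL = ½ × 8.2857 × 10.3572 = $42.91 thousand.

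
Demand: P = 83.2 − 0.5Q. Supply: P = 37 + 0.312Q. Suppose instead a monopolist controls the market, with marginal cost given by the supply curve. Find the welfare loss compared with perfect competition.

Competitive equilibrium: 83.2 − 0.5Q = 37 + 0.312Q → Q* = 56.8966, P* = 54.7517.
Marginal revenue: MR = 83.2 − Q. Set MR = MC: 83.2 − Q = 37 + 0.312Q → Q_m = 35.2134.
Price P_m = 83.2 − 0.5·35.2134 = 65.5933; MC(Q_m) = 37 + 0.312·35.2134 = 47.9866.
Competitive Q* = 56.8966, so ΔQ = 21.6832; wedge = 65.5933 − 47.9866 = 17.6067.
Welfare loss = ½ × 21.6832 × 17.6067 = 190.88.

190.88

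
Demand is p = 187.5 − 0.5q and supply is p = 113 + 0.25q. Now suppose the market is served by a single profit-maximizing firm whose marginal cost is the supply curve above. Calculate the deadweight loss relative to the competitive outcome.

592.03

Competitive equilibrium: 187.5 − 0.5q = 113 + 0.25q → q* = 99.3333, p* = 137.8333.
Marginal revenue: MR = 187.5 − q. Set MR = MC: 187.5 − q = 113 + 0.25q → q_m = 59.6.
Price p_m = 187.5 − 0.5·59.6 = 157.7; MC(q_m) = 113 + 0.25·59.6 = 127.9.
Competitive q* = 99.3333, so Δq = 39.7333; wedge = 157.7 − 127.9 = 29.8.
Welfare loss = ½ × 39.7333 × 29.8 = 592.03.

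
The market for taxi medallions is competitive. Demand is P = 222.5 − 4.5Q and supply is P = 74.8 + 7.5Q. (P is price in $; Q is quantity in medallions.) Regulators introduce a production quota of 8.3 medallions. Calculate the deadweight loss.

Competitive equilibrium: 222.5 − 4.5Q = 74.8 + 7.5Q → Q* = 12.3083, P* = 167.1125.
At Q = 8.3: demand price = 222.5 − 4.5·8.3 = 185.15; supply price = 74.8 + 7.5·8.3 = 137.05.
ΔQ = 12.3083 − 8.3 = 4.0083; wedge = 185.15 − 137.05 = 48.1.
Welfare loss = ½ × 4.0083 × 48.1 = $96.40.

$96.40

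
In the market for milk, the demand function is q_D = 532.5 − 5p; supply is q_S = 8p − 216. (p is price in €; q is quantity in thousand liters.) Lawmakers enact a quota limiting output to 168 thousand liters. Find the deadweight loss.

In inverse form: demand p = 106.5 − 0.2q, supply p = 27 + 0.125q.
Competitive equilibrium: 106.5 − 0.2q = 27 + 0.125q → q* = 244.6154, p* = 57.5769.
At q = 168: demand price = 106.5 − 0.2·168 = 72.9; supply price = 27 + 0.125·168 = 48.
Δq = 244.6154 − 168 = 76.6154; wedge = 72.9 − 48 = 24.9.
The triangle = ½ × 76.6154 × 24.9 = €953.86 thousand.

€953.86 thousand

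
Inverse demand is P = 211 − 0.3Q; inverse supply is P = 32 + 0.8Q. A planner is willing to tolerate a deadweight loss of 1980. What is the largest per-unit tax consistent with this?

66

Competitive equilibrium: 211 − 0.3Q = 32 + 0.8Q → Q* = 162.7273, P* = 162.1818.
A tax t gives ΔQ = t/1.1 and wedge t, so DWL = t²/2.2.
t²/2.2 = 1980 → t² = 4356 → t = 66.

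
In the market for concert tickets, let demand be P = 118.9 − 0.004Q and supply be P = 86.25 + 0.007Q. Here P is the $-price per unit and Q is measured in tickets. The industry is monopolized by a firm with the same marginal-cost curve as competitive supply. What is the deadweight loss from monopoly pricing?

Competitive equilibrium: 118.9 − 0.004Q = 86.25 + 0.007Q → Q* = 2968.18182, P* = 107.02727.
Marginal revenue: MR = 118.9 − 0.008Q. Set MR = MC: 118.9 − 0.008Q = 86.25 + 0.007Q → Q_m = 2176.66667.
Price P_m = 118.9 − 0.004·2176.66667 = 110.19333; MC(Q_m) = 86.25 + 0.007·2176.66667 = 101.48667.
Competitive Q* = 2968.18182, so ΔQ = 791.51515; wedge = 110.19333 − 101.48667 = 8.70666.
Deadweight loss = ½ × 791.51515 × 8.70666 = $3445.73.

$3445.73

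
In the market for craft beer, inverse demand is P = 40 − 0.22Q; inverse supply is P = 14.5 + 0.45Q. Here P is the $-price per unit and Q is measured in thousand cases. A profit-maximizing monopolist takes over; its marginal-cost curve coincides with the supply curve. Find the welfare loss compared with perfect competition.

Competitive equilibrium: 40 − 0.22Q = 14.5 + 0.45Q → Q* = 38.0597, P* = 31.6269.
Marginal revenue: MR = 40 − 0.44Q. Set MR = MC: 40 − 0.44Q = 14.5 + 0.45Q → Q_m = 28.6517.
Price P_m = 40 − 0.22·28.6517 = 33.6966; MC(Q_m) = 14.5 + 0.45·28.6517 = 27.3933.
Competitive Q* = 38.0597, so ΔQ = 9.408; wedge = 33.6966 − 27.3933 = 6.3033.
Deadweight loss = ½ × 9.408 × 6.3033 = $29.65 thousand.

$29.65 thousand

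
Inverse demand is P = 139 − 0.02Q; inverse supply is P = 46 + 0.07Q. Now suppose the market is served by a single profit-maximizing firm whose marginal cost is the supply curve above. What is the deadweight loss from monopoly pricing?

Competitive equilibrium: 139 − 0.02Q = 46 + 0.07Q → Q* = 1033.3333, P* = 118.3333.
Marginal revenue: MR = 139 − 0.04Q. Set MR = MC: 139 − 0.04Q = 46 + 0.07Q → Q_m = 845.4545.
Price P_m = 139 − 0.02·845.4545 = 122.0909; MC(Q_m) = 46 + 0.07·845.4545 = 105.1818.
Competitive Q* = 1033.3333, so ΔQ = 187.8788; wedge = 122.0909 − 105.1818 = 16.9091.
Deadweight loss = ½ × 187.8788 × 16.9091 = 1588.43.

1588.43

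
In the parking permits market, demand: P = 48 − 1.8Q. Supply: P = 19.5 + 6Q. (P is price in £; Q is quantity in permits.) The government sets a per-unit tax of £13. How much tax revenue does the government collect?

Competitive equilibrium: 48 − 1.8Q = 19.5 + 6Q → Q* = 3.6538, P* = 41.4231.
With the tax, the buyer price exceeds the seller price by 13: (48 − 1.8Q) − (19.5 + 6Q) = 13 → Q' = 1.9872.
Tax revenue = 13 × 1.9872 = £25.83.

£25.83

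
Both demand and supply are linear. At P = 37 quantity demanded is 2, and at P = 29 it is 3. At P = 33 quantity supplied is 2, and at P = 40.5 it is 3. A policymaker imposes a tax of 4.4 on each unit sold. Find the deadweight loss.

0.62

Demand slope = (29 − 37)/(3 − 2) = −8, so P = 53 − 8Q.
Supply slope = (40.5 − 33)/(3 − 2) = 7.5, so P = 18 + 7.5Q.
Competitive equilibrium: 53 − 8Q = 18 + 7.5Q → Q* = 2.2581, P* = 34.9355.
With the tax, the buyer price exceeds the seller price by 4.4: (53 − 8Q) − (18 + 7.5Q) = 4.4 → Q' = 1.9742.
ΔQ = 2.2581 − 1.9742 = 0.2839; the wedge equals the tax, 4.4.
Welfare loss = ½ × 0.2839 × 4.4 = 0.62.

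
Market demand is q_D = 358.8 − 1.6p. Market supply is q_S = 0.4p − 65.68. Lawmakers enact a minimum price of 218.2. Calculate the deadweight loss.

In inverse form: demand p = 224.25 − 0.625q, supply p = 164.2 + 2.5q.
Competitive equilibrium: 224.25 − 0.625q = 164.2 + 2.5q → q* = 19.216, p* = 212.24.
At the floor p = 218.2, quantity demanded = (224.25 − 218.2)/0.625 = 9.68.
Sellers' marginal cost at q' = 9.68: 164.2 + 2.5·9.68 = 188.4.
Δq = 19.216 − 9.68 = 9.536; wedge = 218.2 − 188.4 = 29.8.
The triangle = ½ × 9.536 × 29.8 = 142.09.

142.09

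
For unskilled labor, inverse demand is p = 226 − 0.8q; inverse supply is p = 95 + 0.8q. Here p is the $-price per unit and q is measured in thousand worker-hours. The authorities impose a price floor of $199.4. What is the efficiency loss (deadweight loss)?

$1891.51 thousand

Competitive equilibrium: 226 − 0.8q = 95 + 0.8q → q* = 81.875, p* = 160.5.
At the floor p = 199.4, quantity demanded = (226 − 199.4)/0.8 = 33.25.
Sellers' marginal cost at q' = 33.25: 95 + 0.8·33.25 = 121.6.
Δq = 81.875 − 33.25 = 48.625; wedge = 199.4 − 121.6 = 77.8.
DWL = ½ × 48.625 × 77.8 = $1891.51 thousand.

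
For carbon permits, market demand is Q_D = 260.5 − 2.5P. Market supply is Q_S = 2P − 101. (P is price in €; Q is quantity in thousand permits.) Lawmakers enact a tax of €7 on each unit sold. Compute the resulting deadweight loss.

€27.22 thousand

In inverse form: demand P = 104.2 − 0.4Q, supply P = 50.5 + 0.5Q.
Competitive equilibrium: 104.2 − 0.4Q = 50.5 + 0.5Q → Q* = 59.6667, P* = 80.3333.
With the tax, the buyer price exceeds the seller price by 7: (104.2 − 0.4Q) − (50.5 + 0.5Q) = 7 → Q' = 51.8889.
ΔQ = 59.6667 − 51.8889 = 7.7778; the wedge equals the tax, 7.
The triangle = ½ × 7.7778 × 7 = €27.22 thousand.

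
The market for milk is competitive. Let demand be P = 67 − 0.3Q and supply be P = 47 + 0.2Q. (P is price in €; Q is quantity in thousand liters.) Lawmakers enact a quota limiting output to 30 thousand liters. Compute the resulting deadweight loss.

Competitive equilibrium: 67 − 0.3Q = 47 + 0.2Q → Q* = 40, P* = 55.
At Q = 30: demand price = 67 − 0.3·30 = 58; supply price = 47 + 0.2·30 = 53.
ΔQ = 40 − 30 = 10; wedge = 58 − 53 = 5.
Deadweight loss = ½ × 10 × 5 = €25 thousand.

€25 thousand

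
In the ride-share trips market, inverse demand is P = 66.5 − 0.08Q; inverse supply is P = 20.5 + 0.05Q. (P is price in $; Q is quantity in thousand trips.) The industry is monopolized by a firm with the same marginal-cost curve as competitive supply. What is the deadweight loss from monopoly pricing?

Competitive equilibrium: 66.5 − 0.08Q = 20.5 + 0.05Q → Q* = 353.8462, P* = 38.1923.
Marginal revenue: MR = 66.5 − 0.16Q. Set MR = MC: 66.5 − 0.16Q = 20.5 + 0.05Q → Q_m = 219.0476.
Price P_m = 66.5 − 0.08·219.0476 = 48.9762; MC(Q_m) = 20.5 + 0.05·219.0476 = 31.4524.
Competitive Q* = 353.8462, so ΔQ = 134.7986; wedge = 48.9762 − 31.4524 = 17.5238.
DWL = ½ × 134.7986 × 17.5238 = $1181.09 thousand.

$1181.09 thousand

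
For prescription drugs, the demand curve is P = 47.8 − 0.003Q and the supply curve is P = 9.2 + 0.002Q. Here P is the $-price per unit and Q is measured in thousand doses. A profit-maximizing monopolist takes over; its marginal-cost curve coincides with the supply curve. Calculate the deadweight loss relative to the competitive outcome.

$20952.56 thousand

Competitive equilibrium: 47.8 − 0.003Q = 9.2 + 0.002Q → Q* = 7720, P* = 24.64.
Marginal revenue: MR = 47.8 − 0.006Q. Set MR = MC: 47.8 − 0.006Q = 9.2 + 0.002Q → Q_m = 4825.
Price P_m = 47.8 − 0.003·4825 = 33.325; MC(Q_m) = 9.2 + 0.002·4825 = 18.85.
Competitive Q* = 7720, so ΔQ = 2895; wedge = 33.325 − 18.85 = 14.475.
DWL = ½ × 2895 × 14.475 = $20952.56 thousand.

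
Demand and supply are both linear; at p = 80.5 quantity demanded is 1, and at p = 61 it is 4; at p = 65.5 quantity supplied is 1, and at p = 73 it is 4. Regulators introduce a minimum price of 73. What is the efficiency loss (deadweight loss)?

1.18

Demand slope = (61 − 80.5)/(4 − 1) = −6.5, so p = 87 − 6.5q.
Supply slope = (73 − 65.5)/(4 − 1) = 2.5, so p = 63 + 2.5q.
Competitive equilibrium: 87 − 6.5q = 63 + 2.5q → q* = 2.6667, p* = 69.6667.
At the floor p = 73, quantity demanded = (87 − 73)/6.5 = 2.1538.
Sellers' marginal cost at q' = 2.1538: 63 + 2.5·2.1538 = 68.3845.
Δq = 2.6667 − 2.1538 = 0.5129; wedge = 73 − 68.3845 = 4.6155.
The triangle = ½ × 0.5129 × 4.6155 = 1.18.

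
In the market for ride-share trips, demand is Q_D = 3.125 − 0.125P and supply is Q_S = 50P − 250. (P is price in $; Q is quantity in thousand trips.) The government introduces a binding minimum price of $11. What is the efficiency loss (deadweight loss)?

$2.22 thousand

In inverse form: demand P = 25 − 8Q, supply P = 5 + 0.02Q.
Competitive equilibrium: 25 − 8Q = 5 + 0.02Q → Q* = 2.4938, P* = 5.0499.
At the floor P = 11, quantity demanded = (25 − 11)/8 = 1.75.
Sellers' marginal cost at Q' = 1.75: 5 + 0.02·1.75 = 5.035.
ΔQ = 2.4938 − 1.75 = 0.7438; wedge = 11 − 5.035 = 5.965.
DWL = ½ × 0.7438 × 5.965 = $2.22 thousand.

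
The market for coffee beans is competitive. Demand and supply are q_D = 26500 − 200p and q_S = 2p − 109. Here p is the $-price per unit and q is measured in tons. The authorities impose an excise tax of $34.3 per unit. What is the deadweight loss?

$1164.84

In inverse form: demand p = 132.5 − 0.005q, supply p = 54.5 + 0.5q.
Competitive equilibrium: 132.5 − 0.005q = 54.5 + 0.5q → q* = 154.4554, p* = 131.7277.
With the tax, the buyer price exceeds the seller price by 34.3: (132.5 − 0.005q) − (54.5 + 0.5q) = 34.3 → q' = 86.5347.
Δq = 154.4554 − 86.5347 = 67.9207; the wedge equals the tax, 34.3.
The triangle = ½ × 67.9207 × 34.3 = $1164.84.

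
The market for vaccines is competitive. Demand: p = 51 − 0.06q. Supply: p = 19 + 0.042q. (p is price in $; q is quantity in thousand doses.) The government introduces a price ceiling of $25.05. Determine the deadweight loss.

Competitive equilibrium: 51 − 0.06q = 19 + 0.042q → q* = 313.7255, p* = 32.1765.
At the ceiling p = 25.05, quantity supplied = (25.05 − 19)/0.042 = 144.0476.
Willingness to pay at q' = 144.0476: 51 − 0.06·144.0476 = 42.3571.
Δq = 313.7255 − 144.0476 = 169.6779; wedge = 42.3571 − 25.05 = 17.3071.
Welfare loss = ½ × 169.6779 × 17.3071 = $1468.32 thousand.

$1468.32 thousand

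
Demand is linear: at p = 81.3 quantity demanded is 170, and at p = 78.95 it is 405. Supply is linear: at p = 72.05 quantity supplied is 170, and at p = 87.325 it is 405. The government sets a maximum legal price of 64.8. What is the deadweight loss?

Demand slope = (78.95 − 81.3)/(405 − 170) = −0.01, so p = 83 − 0.01q.
Supply slope = (87.325 − 72.05)/(405 − 170) = 0.065, so p = 61 + 0.065q.
Competitive equilibrium: 83 − 0.01q = 61 + 0.065q → q* = 293.3333, p* = 80.0667.
At the ceiling p = 64.8, quantity supplied = (64.8 − 61)/0.065 = 58.4615.
Willingness to pay at q' = 58.4615: 83 − 0.01·58.4615 = 82.4154.
Δq = 293.3333 − 58.4615 = 234.8718; wedge = 82.4154 − 64.8 = 17.6154.
The triangle = ½ × 234.8718 × 17.6154 = 2068.68.

2068.68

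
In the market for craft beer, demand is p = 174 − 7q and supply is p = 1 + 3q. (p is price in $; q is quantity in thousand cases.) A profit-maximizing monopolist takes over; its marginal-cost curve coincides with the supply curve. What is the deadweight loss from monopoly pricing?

$253.72 thousand

Competitive equilibrium: 174 − 7q = 1 + 3q → q* = 17.3, p* = 52.9.
Marginal revenue: MR = 174 − 14q. Set MR = MC: 174 − 14q = 1 + 3q → q_m = 10.1765.
Price p_m = 174 − 7·10.1765 = 102.7645; MC(q_m) = 1 + 3·10.1765 = 31.5295.
Competitive q* = 17.3, so Δq = 7.1235; wedge = 102.7645 − 31.5295 = 71.235.
Deadweight loss = ½ × 7.1235 × 71.235 = $253.72 thousand.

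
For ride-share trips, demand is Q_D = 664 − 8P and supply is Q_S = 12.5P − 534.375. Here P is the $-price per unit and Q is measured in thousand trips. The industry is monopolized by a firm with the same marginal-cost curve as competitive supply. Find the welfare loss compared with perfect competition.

In inverse form: demand P = 83 − 0.125Q, supply P = 42.75 + 0.08Q.
Competitive equilibrium: 83 − 0.125Q = 42.75 + 0.08Q → Q* = 196.3415, P* = 58.4573.
Marginal revenue: MR = 83 − 0.25Q. Set MR = MC: 83 − 0.25Q = 42.75 + 0.08Q → Q_m = 121.9697.
Price P_m = 83 − 0.125·121.9697 = 67.7538; MC(Q_m) = 42.75 + 0.08·121.9697 = 52.5076.
Competitive Q* = 196.3415, so ΔQ = 74.3718; wedge = 67.7538 − 52.5076 = 15.2462.
Deadweight loss = ½ × 74.3718 × 15.2462 = $566.94 thousand.

$566.94 thousand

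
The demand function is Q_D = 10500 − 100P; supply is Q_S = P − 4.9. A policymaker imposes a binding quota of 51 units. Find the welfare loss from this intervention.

1168.81

In inverse form: demand P = 105 − 0.01Q, supply P = 4.9 + Q.
Competitive equilibrium: 105 − 0.01Q = 4.9 + Q → Q* = 99.1089, P* = 104.0089.
At Q = 51: demand price = 105 − 0.01·51 = 104.49; supply price = 4.9 + 1·51 = 55.9.
ΔQ = 99.1089 − 51 = 48.1089; wedge = 104.49 − 55.9 = 48.59.
Welfare loss = ½ × 48.1089 × 48.59 = 1168.81.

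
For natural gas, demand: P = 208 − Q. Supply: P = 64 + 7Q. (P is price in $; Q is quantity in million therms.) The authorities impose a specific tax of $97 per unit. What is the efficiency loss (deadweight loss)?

Competitive equilibrium: 208 − Q = 64 + 7Q → Q* = 18, P* = 190.
With the tax, the buyer price exceeds the seller price by 97: (208 − Q) − (64 + 7Q) = 97 → Q' = 5.875.
ΔQ = 18 − 5.875 = 12.125; the wedge equals the tax, 97.
DWL = ½ × 12.125 × 97 = $588.06 million.

$588.06 million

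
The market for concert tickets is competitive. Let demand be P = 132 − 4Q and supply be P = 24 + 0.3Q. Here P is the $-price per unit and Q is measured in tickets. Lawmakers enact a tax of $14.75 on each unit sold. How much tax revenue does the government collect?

$319.87

Competitive equilibrium: 132 − 4Q = 24 + 0.3Q → Q* = 25.1163, P* = 31.5349.
With the tax, the buyer price exceeds the seller price by 14.75: (132 − 4Q) − (24 + 0.3Q) = 14.75 → Q' = 21.686.
Tax revenue = 14.75 × 21.686 = $319.87.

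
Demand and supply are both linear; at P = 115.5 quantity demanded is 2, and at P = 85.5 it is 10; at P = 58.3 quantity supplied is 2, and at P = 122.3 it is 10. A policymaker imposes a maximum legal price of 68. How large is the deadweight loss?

Demand slope = (85.5 − 115.5)/(10 − 2) = −3.75, so P = 123 − 3.75Q.
Supply slope = (122.3 − 58.3)/(10 − 2) = 8, so P = 42.3 + 8Q.
Competitive equilibrium: 123 − 3.75Q = 42.3 + 8Q → Q* = 6.8681, P* = 97.2447.
At the ceiling P = 68, quantity supplied = (68 − 42.3)/8 = 3.2125.
Willingness to pay at Q' = 3.2125: 123 − 3.75·3.2125 = 110.9531.
ΔQ = 6.8681 − 3.2125 = 3.6556; wedge = 110.9531 − 68 = 42.9531.
DWL = ½ × 3.6556 × 42.9531 = 78.51.

78.51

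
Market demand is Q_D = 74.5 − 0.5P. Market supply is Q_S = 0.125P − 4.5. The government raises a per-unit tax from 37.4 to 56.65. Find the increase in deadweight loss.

90.52

In inverse form: demand P = 149 − 2Q, supply P = 36 + 8Q.
Competitive equilibrium: 149 − 2Q = 36 + 8Q → Q* = 11.3, P* = 126.4.
For a per-unit tax t: ΔQ = t/10, so DWL = ½·t·(t/10) = t²/20.
At t = 37.4: DWL = 69.938. At t = 56.65: DWL = 160.461.
Increase = 160.461 − 69.938 = 90.52.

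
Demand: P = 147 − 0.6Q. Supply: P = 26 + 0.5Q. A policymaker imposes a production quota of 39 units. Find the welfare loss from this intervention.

Competitive equilibrium: 147 − 0.6Q = 26 + 0.5Q → Q* = 110, P* = 81.
At Q = 39: demand price = 147 − 0.6·39 = 123.6; supply price = 26 + 0.5·39 = 45.5.
ΔQ = 110 − 39 = 71; wedge = 123.6 − 45.5 = 78.1.
DWL = ½ × 71 × 78.1 = 2772.55.

2772.55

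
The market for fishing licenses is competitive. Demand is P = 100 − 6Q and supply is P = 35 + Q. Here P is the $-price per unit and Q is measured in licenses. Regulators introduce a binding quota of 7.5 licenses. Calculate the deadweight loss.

Competitive equilibrium: 100 − 6Q = 35 + Q → Q* = 9.2857, P* = 44.2857.
At Q = 7.5: demand price = 100 − 6·7.5 = 55; supply price = 35 + 1·7.5 = 42.5.
ΔQ = 9.2857 − 7.5 = 1.7857; wedge = 55 − 42.5 = 12.5.
DWL = ½ × 1.7857 × 12.5 = $11.16.

$11.16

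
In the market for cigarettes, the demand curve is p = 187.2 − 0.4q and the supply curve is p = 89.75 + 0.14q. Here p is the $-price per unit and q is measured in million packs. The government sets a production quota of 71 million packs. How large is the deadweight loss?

$3235.18 million

Competitive equilibrium: 187.2 − 0.4q = 89.75 + 0.14q → q* = 180.463, p* = 115.0148.
At q = 71: demand price = 187.2 − 0.4·71 = 158.8; supply price = 89.75 + 0.14·71 = 99.69.
Δq = 180.463 − 71 = 109.463; wedge = 158.8 − 99.69 = 59.11.
Welfare loss = ½ × 109.463 × 59.11 = $3235.18 million.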